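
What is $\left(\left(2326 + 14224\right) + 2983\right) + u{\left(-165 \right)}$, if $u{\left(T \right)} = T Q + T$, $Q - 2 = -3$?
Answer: $19533$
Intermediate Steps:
$Q = -1$ ($Q = 2 - 3 = -1$)
$u{\left(T \right)} = 0$ ($u{\left(T \right)} = T \left(-1\right) + T = - T + T = 0$)
$\left(\left(2326 + 14224\right) + 2983\right) + u{\left(-165 \right)} = \left(\left(2326 + 14224\right) + 2983\right) + 0 = \left(16550 + 2983\right) + 0 = 19533 + 0 = 19533$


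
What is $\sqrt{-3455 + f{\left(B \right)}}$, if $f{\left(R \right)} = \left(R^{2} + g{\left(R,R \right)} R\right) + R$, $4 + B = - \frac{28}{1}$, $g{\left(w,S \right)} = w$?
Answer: $i \sqrt{1439} \approx 37.934 i$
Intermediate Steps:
$B = -32$ ($B = -4 - \frac{28}{1} = -4 - 28 = -32$)
$f{\left(R \right)} = R + 2 R^{2}$ ($f{\left(R \right)} = \left(R^{2} + R R\right) + R = \left(R^{2} + R^{2}\right) + R = 2 R^{2} + R = R + 2 R^{2}$)
$\sqrt{-3455 + f{\left(B \right)}} = \sqrt{-3455 - 32 \left(1 + 2 \left(-32\right)\right)} = \sqrt{-3455 - 32 \left(1 - 64\right)} = \sqrt{-3455 - -2016} = \sqrt{-3455 + 2016} = \sqrt{-1439} = i \sqrt{1439}$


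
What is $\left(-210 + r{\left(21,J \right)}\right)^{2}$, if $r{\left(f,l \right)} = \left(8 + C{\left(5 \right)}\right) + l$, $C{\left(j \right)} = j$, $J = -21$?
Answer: $47524$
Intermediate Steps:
$r{\left(f,l \right)} = 13 + l$ ($r{\left(f,l \right)} = \left(8 + 5\right) + l = 13 + l$)
$\left(-210 + r{\left(21,J \right)}\right)^{2} = \left(-210 + \left(13 - 21\right)\right)^{2} = \left(-210 - 8\right)^{2} = \left(-218\right)^{2} = 47524$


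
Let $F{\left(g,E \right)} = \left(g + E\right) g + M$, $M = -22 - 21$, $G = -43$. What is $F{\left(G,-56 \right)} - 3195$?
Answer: $1019$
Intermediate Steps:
$M = -43$ ($M = -22 - 21 = -43$)
$F{\left(g,E \right)} = -43 + g \left(E + g\right)$ ($F{\left(g,E \right)} = \left(g + E\right) g - 43 = \left(E + g\right) g - 43 = g \left(E + g\right) - 43 = -43 + g \left(E + g\right)$)
$F{\left(G,-56 \right)} - 3195 = \left(-43 + \left(-43\right)^{2} - -2408\right) - 3195 = \left(-43 + 1849 + 2408\right) - 3195 = 4214 - 3195 = 1019$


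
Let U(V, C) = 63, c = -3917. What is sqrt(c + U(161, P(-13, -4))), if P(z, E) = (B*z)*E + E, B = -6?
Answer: I*sqrt(3854) ≈ 62.081*I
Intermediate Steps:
P(z, E) = E - 6*E*z (P(z, E) = (-6*z)*E + E = -6*E*z + E = E - 6*E*z)
sqrt(c + U(161, P(-13, -4))) = sqrt(-3917 + 63) = sqrt(-3854) = I*sqrt(3854)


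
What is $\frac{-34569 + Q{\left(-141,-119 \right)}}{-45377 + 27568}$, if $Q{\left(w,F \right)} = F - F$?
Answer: $\frac{34569}{17809} \approx 1.9411$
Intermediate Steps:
$Q{\left(w,F \right)} = 0$
$\frac{-34569 + Q{\left(-141,-119 \right)}}{-45377 + 27568} = \frac{-34569 + 0}{-45377 + 27568} = - \frac{34569}{-17809} = \left(-34569\right) \left(- \frac{1}{17809}\right) = \frac{34569}{17809}$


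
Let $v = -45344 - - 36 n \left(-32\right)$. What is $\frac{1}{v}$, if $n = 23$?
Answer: $- \frac{1}{71840} \approx -1.392 \cdot 10^{-5}$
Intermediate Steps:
$v = -71840$ ($v = -45344 - \left(-36\right) 23 \left(-32\right) = -45344 - \left(-828\right) \left(-32\right) = -45344 - 26496 = -71840$)
$\frac{1}{v} = \frac{1}{-71840} = - \frac{1}{71840}$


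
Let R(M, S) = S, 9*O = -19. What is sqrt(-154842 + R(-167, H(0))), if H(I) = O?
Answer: I*sqrt(1393597)/3 ≈ 393.5*I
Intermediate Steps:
O = -19/9 (O = (1/9)*(-19) = -19/9 ≈ -2.1111)
H(I) = -19/9
sqrt(-154842 + R(-167, H(0))) = sqrt(-154842 - 19/9) = sqrt(-1393597/9) = I*sqrt(1393597)/3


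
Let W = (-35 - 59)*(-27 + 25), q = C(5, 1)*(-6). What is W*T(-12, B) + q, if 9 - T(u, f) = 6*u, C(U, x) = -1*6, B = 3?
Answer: 15264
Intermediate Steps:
C(U, x) = -6
T(u, f) = 9 - 6*u
q = 36 (q = -6*(-6) = 36)
W = 188 (W = -94*(-2) = 188)
W*T(-12, B) + q = 188*(9 - 6*(-12)) + 36 = 188*(9 + 72) + 36 = 188*81 + 36 = 15228 + 36 = 15264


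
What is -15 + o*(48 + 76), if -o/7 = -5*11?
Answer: 47725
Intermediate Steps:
o = 385 (o = -(-35)*11 = -7*(-55) = 385)
-15 + o*(48 + 76) = -15 + 385*(48 + 76) = -15 + 385*124 = -15 + 47740 = 47725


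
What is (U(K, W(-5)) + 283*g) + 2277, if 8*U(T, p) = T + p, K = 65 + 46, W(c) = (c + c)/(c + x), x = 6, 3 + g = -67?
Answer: -140163/8 ≈ -17520.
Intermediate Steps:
g = -70 (g = -3 - 67 = -70)
W(c) = 2*c/(6 + c) (W(c) = (c + c)/(c + 6) = (2*c)/(6 + c) = 2*c/(6 + c))
K = 111
U(T, p) = T/8 + p/8 (U(T, p) = (T + p)/8 = T/8 + p/8)
(U(K, W(-5)) + 283*g) + 2277 = (((⅛)*111 + (2*(-5)/(6 - 5))/8) + 283*(-70)) + 2277 = ((111/8 + (2*(-5)/1)/8) - 19810) + 2277 = ((111/8 + (2*(-5)*1)/8) - 19810) + 2277 = ((111/8 + (⅛)*(-10)) - 19810) + 2277 = ((111/8 - 5/4) - 19810) + 2277 = (101/8 - 19810) + 2277 = -158379/8 + 2277 = -140163/8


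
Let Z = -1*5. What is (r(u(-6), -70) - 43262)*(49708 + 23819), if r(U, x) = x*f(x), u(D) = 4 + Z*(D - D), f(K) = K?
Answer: -2820642774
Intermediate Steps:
Z = -5
u(D) = 4 (u(D) = 4 - 5*(D - D) = 4 - 5*0 = 4 + 0 = 4)
r(U, x) = x² (r(U, x) = x*x = x²)
(r(u(-6), -70) - 43262)*(49708 + 23819) = ((-70)² - 43262)*(49708 + 23819) = (4900 - 43262)*73527 = -38362*73527 = -2820642774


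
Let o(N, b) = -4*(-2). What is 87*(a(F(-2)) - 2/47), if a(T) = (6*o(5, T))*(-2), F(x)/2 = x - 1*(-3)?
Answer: -392718/47 ≈ -8355.7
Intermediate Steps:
o(N, b) = 8
F(x) = 6 + 2*x (F(x) = 2*(x - 1*(-3)) = 2*(x + 3) = 2*(3 + x) = 6 + 2*x)
a(T) = -96 (a(T) = (6*8)*(-2) = 48*(-2) = -96)
87*(a(F(-2)) - 2/47) = 87*(-96 - 2/47) = 87*(-4514/47) = -392718/47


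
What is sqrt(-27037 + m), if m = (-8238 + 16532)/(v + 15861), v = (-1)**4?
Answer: 10*I*sqrt(140546693)/721 ≈ 164.43*I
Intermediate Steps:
v = 1
m = 377/721 (m = (-8238 + 16532)/(1 + 15861) = 8294/15862 = 8294*(1/15862) = 377/721 ≈ 0.52288)
sqrt(-27037 + m) = sqrt(-27037 + 377/721) = sqrt(-19493300/721) = 10*I*sqrt(140546693)/721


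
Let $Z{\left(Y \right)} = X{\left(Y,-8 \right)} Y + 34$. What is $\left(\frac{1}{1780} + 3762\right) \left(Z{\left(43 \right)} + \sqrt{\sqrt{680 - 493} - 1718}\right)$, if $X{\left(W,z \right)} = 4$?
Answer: $\frac{689725183}{890} + \frac{6696361 \sqrt{-1718 + \sqrt{187}}}{1780} \approx 7.7497 \cdot 10^{5} + 1.5531 \cdot 10^{5} i$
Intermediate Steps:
$Z{\left(Y \right)} = 34 + 4 Y$ ($Z{\left(Y \right)} = 4 Y + 34 = 34 + 4 Y$)
$\left(\frac{1}{1780} + 3762\right) \left(Z{\left(43 \right)} + \sqrt{\sqrt{680 - 493} - 1718}\right) = \left(\frac{1}{1780} + 3762\right) \left(\left(34 + 4 \cdot 43\right) + \sqrt{\sqrt{680 - 493} - 1718}\right) = \left(\frac{1}{1780} + 3762\right) \left(\left(34 + 172\right) + \sqrt{\sqrt{187} - 1718}\right) = \frac{6696361 \left(206 + \sqrt{-1718 + \sqrt{187}}\right)}{1780} = \frac{689725183}{890} + \frac{6696361 \sqrt{-1718 + \sqrt{187}}}{1780}$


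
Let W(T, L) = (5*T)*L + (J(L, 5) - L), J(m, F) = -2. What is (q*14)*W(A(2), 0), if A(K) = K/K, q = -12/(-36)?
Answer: -28/3 ≈ -9.3333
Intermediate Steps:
q = ⅓ (q = -12*(-1/36) = ⅓ ≈ 0.33333)
A(K) = 1
W(T, L) = -2 - L + 5*L*T (W(T, L) = (5*T)*L + (-2 - L) = 5*L*T + (-2 - L) = -2 - L + 5*L*T)
(q*14)*W(A(2), 0) = ((⅓)*14)*(-2 - 1*0 + 5*0*1) = 14*(-2 + 0 + 0)/3 = (14/3)*(-2) = -28/3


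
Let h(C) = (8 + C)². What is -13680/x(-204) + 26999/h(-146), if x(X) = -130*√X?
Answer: 26999/19044 - 228*I*√51/221 ≈ 1.4177 - 7.3676*I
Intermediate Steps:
-13680/x(-204) + 26999/h(-146) = -13680*I*√51/13260 + 26999/((8 - 146)²) = -13680*I*√51/13260 + 26999/((-138)²) = -13680*I*√51/13260 + 26999/19044 = -228*I*√51/221 + 26999*(1/19044) = -228*I*√51/221 + 26999/19044 = 26999/19044 - 228*I*√51/221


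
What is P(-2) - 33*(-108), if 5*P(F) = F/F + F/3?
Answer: 53461/15 ≈ 3564.1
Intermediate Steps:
P(F) = ⅕ + F/15 (P(F) = (F/F + F/3)/5 = (1 + F*(⅓))/5 = (1 + F/3)/5 = ⅕ + F/15)
P(-2) - 33*(-108) = (⅕ + (1/15)*(-2)) - 33*(-108) = (⅕ - 2/15) + 3564 = 1/15 + 3564 = 53461/15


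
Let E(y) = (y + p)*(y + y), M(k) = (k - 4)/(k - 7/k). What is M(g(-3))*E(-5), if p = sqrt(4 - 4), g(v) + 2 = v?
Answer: 125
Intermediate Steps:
g(v) = -2 + v
p = 0 (p = sqrt(0) = 0)
M(k) = (-4 + k)/(k - 7/k)
E(y) = 2*y**2 (E(y) = (y + 0)*(y + y) = y*(2*y) = 2*y**2)
M(g(-3))*E(-5) = ((-2 - 3)*(-4 + (-2 - 3))/(-7 + (-2 - 3)**2))*(2*(-5)**2) = (-5*(-4 - 5)/(-7 + (-5)**2))*(2*25) = -5*(-9)/(-7 + 25)*50 = -5*(-9)/18*50 = -5*1/18*(-9)*50 = (5/2)*50 = 125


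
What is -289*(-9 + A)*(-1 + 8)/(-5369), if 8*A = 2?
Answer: -10115/3068 ≈ -3.2969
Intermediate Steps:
A = 1/4 (A = (1/8)*2 = 1/4 ≈ 0.25000)
-289*(-9 + A)*(-1 + 8)/(-5369) = -289*(-9 + 1/4)*(-1 + 8)/(-5369) = -(-10115)*7/4*(-1/5369) = -289*(-245/4)*(-1/5369) = (70805/4)*(-1/5369) = -10115/3068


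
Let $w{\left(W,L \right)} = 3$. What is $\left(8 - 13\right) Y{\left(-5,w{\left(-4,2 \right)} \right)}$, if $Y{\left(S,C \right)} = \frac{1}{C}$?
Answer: $- \frac{5}{3} \approx -1.6667$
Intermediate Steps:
$\left(8 - 13\right) Y{\left(-5,w{\left(-4,2 \right)} \right)} = \frac{8 - 13}{3} = \left(-5\right) \frac{1}{3} = - \frac{5}{3}$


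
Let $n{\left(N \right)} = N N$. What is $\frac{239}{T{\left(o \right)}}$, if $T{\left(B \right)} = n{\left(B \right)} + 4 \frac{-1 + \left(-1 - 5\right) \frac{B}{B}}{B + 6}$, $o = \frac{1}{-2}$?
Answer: $- \frac{10516}{213} \approx -49.371$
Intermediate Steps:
$o = - \frac{1}{2} \approx -0.5$
$n{\left(N \right)} = N^{2}$
$T{\left(B \right)} = B^{2} - \frac{28}{6 + B}$ ($T{\left(B \right)} = B^{2} + 4 \frac{-1 + \left(-1 - 5\right) \frac{B}{B}}{B + 6} = B^{2} + 4 \frac{-1 - 6}{6 + B} = B^{2} + 4 \left(- \frac{7}{6 + B}\right) = B^{2} - \frac{28}{6 + B}$)
$\frac{239}{T{\left(o \right)}} = \frac{239}{\frac{1}{6 - \frac{1}{2}} \left(-28 + \left(- \frac{1}{2}\right)^{3} + 6 \left(- \frac{1}{2}\right)^{2}\right)} = \frac{239}{\frac{1}{\frac{11}{2}} \left(-28 - \frac{1}{8} + 6 \cdot \frac{1}{4}\right)} = \frac{239}{\frac{2}{11} \left(-28 - \frac{1}{8} + \frac{3}{2}\right)} = \frac{239}{\frac{2}{11} \left(- \frac{213}{8}\right)} = \frac{239}{- \frac{213}{44}} = 239 \left(- \frac{44}{213}\right) = - \frac{10516}{213}$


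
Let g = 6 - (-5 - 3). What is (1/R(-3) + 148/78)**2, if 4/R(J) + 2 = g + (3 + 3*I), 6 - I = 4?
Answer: 1243225/24336 ≈ 51.086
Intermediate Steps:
I = 2 (I = 6 - 1*4 = 6 - 4 = 2)
g = 14 (g = 6 - 1*(-8) = 6 + 8 = 14)
R(J) = 4/21 (R(J) = 4/(-2 + (14 + (3 + 3*2))) = 4/(-2 + (14 + (3 + 6))) = 4/(-2 + (14 + 9)) = 4/(-2 + 23) = 4/21)
(1/R(-3) + 148/78)**2 = (1/(4/21) + 148/78)**2 = (21/4 + 148*(1/78))**2 = (21/4 + 74/39)**2 = (1115/156)**2 = 1243225/24336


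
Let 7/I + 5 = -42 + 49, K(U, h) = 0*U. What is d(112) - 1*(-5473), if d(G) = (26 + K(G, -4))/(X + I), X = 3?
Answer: 5477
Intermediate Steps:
K(U, h) = 0
I = 7/2 (I = 7/(-5 + (-42 + 49)) = 7/(-5 + 7) = 7/2 ≈ 3.5000)
d(G) = 4 (d(G) = (26 + 0)/(3 + 7/2) = 26/(13/2) = 26*(2/13) = 4)
d(112) - 1*(-5473) = 4 - 1*(-5473) = 4 + 5473 = 5477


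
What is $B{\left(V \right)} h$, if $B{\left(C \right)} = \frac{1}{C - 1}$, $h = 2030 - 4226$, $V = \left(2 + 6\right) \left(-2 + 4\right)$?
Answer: $- \frac{732}{5} \approx -146.4$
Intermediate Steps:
$V = 16$ ($V = 8 \cdot 2 = 16$)
$h = -2196$
$B{\left(C \right)} = \frac{1}{-1 + C}$
$B{\left(V \right)} h = \frac{1}{-1 + 16} \left(-2196\right) = \frac{1}{15} \left(-2196\right) = - \frac{732}{5}$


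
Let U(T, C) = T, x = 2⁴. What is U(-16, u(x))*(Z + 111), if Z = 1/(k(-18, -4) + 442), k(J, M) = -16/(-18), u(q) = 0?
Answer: -3539640/1993 ≈ -1776.0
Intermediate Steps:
x = 16
k(J, M) = 8/9 (k(J, M) = -16*(-1/18) = 8/9)
Z = 9/3986 (Z = 1/(8/9 + 442) = 1/(3986/9) = 9/3986 ≈ 0.0022579)
U(-16, u(x))*(Z + 111) = -16*(9/3986 + 111) = -16*442455/3986 = -3539640/1993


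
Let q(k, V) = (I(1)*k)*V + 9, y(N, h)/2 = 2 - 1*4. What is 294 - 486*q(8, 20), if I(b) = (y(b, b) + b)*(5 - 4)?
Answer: 229200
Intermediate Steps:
y(N, h) = -4 (y(N, h) = 2*(2 - 1*4) = 2*(2 - 4) = 2*(-2) = -4)
I(b) = -4 + b (I(b) = (-4 + b)*(5 - 4) = (-4 + b)*1 = -4 + b)
q(k, V) = 9 - 3*V*k (q(k, V) = ((-4 + 1)*k)*V + 9 = (-3*k)*V + 9 = -3*V*k + 9 = 9 - 3*V*k)
294 - 486*q(8, 20) = 294 - 486*(9 - 3*20*8) = 294 - 486*(9 - 480) = 294 - 486*(-471) = 294 + 228906 = 229200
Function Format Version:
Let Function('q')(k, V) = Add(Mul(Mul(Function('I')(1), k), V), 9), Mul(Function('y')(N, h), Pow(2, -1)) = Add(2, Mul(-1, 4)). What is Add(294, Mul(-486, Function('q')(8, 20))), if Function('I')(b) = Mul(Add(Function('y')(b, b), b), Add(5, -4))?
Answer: 229200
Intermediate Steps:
Function('y')(N, h) = -4 (Function('y')(N, h) = Mul(2, Add(2, Mul(-1, 4))) = Mul(2, Add(2, -4)) = Mul(2, -2) = -4)
Function('I')(b) = Add(-4, b) (Function('I')(b) = Mul(Add(-4, b), Add(5, -4)) = Mul(Add(-4, b), 1) = Add(-4, b))
Function('q')(k, V) = Add(9, Mul(-3, V, k)) (Function('q')(k, V) = Add(Mul(Mul(Add(-4, 1), k), V), 9) = Add(Mul(Mul(-3, k), V), 9) = Add(Mul(-3, V, k), 9) = Add(9, Mul(-3, V, k)))
Add(294, Mul(-486, Function('q')(8, 20))) = Add(294, Mul(-486, Add(9, Mul(-3, 20, 8)))) = Add(294, Mul(-486, Add(9, -480))) = Add(294, Mul(-486, -471)) = Add(294, 228906) = 229200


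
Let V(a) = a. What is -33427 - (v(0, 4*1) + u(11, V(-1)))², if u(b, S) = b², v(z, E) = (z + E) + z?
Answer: -49052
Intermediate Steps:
v(z, E) = E + 2*z (v(z, E) = (E + z) + z = E + 2*z)
-33427 - (v(0, 4*1) + u(11, V(-1)))² = -33427 - ((4*1 + 2*0) + 11²)² = -33427 - ((4 + 0) + 121)² = -33427 - (4 + 121)² = -33427 - 1*125² = -33427 - 1*15625 = -33427 - 15625 = -49052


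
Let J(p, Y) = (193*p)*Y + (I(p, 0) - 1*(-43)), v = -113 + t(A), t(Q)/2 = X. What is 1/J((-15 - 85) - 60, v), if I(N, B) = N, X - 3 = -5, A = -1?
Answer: 1/3612843 ≈ 2.7679e-7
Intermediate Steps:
X = -2 (X = 3 - 5 = -2)
t(Q) = -4 (t(Q) = 2*(-2) = -4)
v = -117 (v = -113 - 4 = -117)
J(p, Y) = 43 + p + 193*Y*p (J(p, Y) = (193*p)*Y + (p - 1*(-43)) = 193*Y*p + (p + 43) = 193*Y*p + (43 + p) = 43 + p + 193*Y*p)
1/J((-15 - 85) - 60, v) = 1/(43 + ((-15 - 85) - 60) + 193*(-117)*((-15 - 85) - 60)) = 1/(43 + (-100 - 60) + 193*(-117)*(-100 - 60)) = 1/(43 - 160 + 193*(-117)*(-160)) = 1/(43 - 160 + 3612960) = 1/3612843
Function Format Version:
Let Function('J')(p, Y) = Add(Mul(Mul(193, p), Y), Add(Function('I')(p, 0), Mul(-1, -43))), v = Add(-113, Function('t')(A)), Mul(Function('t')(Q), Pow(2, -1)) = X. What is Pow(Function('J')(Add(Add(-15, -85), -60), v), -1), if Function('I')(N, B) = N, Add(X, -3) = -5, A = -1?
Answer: Rational(1, 3612843) ≈ 2.7679e-7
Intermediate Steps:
X = -2 (X = Add(3, -5) = -2)
Function('t')(Q) = -4 (Function('t')(Q) = Mul(2, -2) = -4)
v = -117 (v = Add(-113, -4) = -117)
Function('J')(p, Y) = Add(43, p, Mul(193, Y, p)) (Function('J')(p, Y) = Add(Mul(Mul(193, p), Y), Add(p, Mul(-1, -43))) = Add(Mul(193, Y, p), Add(p, 43)) = Add(Mul(193, Y, p), Add(43, p)) = Add(43, p, Mul(193, Y, p)))
Pow(Function('J')(Add(Add(-15, -85), -60), v), -1) = Pow(Add(43, Add(Add(-15, -85), -60), Mul(193, -117, Add(Add(-15, -85), -60))), -1) = Pow(Add(43, Add(-100, -60), Mul(193, -117, Add(-100, -60))), -1) = Pow(Add(43, -160, Mul(193, -117, -160)), -1) = Pow(Add(43, -160, 3612960), -1) = Pow(3612843, -1) = Rational(1, 3612843)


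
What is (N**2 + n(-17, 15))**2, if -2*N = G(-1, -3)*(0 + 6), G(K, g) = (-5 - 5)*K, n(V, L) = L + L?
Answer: 864900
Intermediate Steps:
n(V, L) = 2*L
G(K, g) = -10*K
N = -30 (N = -(-10*(-1))*(0 + 6)/2 = -5*6 = -1/2*60 = -30)
(N**2 + n(-17, 15))**2 = ((-30)**2 + 2*15)**2 = (900 + 30)**2 = 930**2 = 864900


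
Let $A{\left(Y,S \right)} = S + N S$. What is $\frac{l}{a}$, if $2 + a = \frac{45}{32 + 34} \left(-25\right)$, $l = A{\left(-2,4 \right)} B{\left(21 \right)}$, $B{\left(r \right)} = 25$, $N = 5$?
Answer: $- \frac{13200}{419} \approx -31.504$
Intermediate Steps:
$A{\left(Y,S \right)} = 6 S$ ($A{\left(Y,S \right)} = S + 5 S = 6 S$)
$l = 600$ ($l = 6 \cdot 4 \cdot 25 = 24 \cdot 25 = 600$)
$a = - \frac{419}{22}$ ($a = -2 + \frac{45}{32 + 34} \left(-25\right) = -2 + \frac{45}{66} \left(-25\right) = -2 + 45 \cdot \frac{1}{66} \left(-25\right) = -2 + \frac{15}{22} \left(-25\right) = -2 - \frac{375}{22} = - \frac{419}{22} \approx -19.045$)
$\frac{l}{a} = \frac{600}{- \frac{419}{22}} = 600 \left(- \frac{22}{419}\right) = - \frac{13200}{419}$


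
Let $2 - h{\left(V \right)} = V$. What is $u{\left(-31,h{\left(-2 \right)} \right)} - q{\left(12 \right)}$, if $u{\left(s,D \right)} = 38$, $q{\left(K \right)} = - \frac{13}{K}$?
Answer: $\frac{469}{12} \approx 39.083$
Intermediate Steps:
$h{\left(V \right)} = 2 - V$
$u{\left(-31,h{\left(-2 \right)} \right)} - q{\left(12 \right)} = 38 - - \frac{13}{12} = 38 + \frac{13}{12} = \frac{469}{12}$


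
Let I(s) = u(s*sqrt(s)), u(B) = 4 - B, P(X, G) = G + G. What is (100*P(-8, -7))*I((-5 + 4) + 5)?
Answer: 5600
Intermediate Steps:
P(X, G) = 2*G
I(s) = 4 - s**(3/2) (I(s) = 4 - s*sqrt(s) = 4 - s**(3/2))
(100*P(-8, -7))*I((-5 + 4) + 5) = (100*(2*(-7)))*(4 - ((-5 + 4) + 5)**(3/2)) = (100*(-14))*(4 - (-1 + 5)**(3/2)) = -1400*(4 - 4**(3/2)) = -1400*(4 - 1*8) = -1400*(4 - 8) = -1400*(-4) = 5600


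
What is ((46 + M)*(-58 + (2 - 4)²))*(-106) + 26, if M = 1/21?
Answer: 1845218/7 ≈ 2.6360e+5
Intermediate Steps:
M = 1/21 ≈ 0.047619
((46 + M)*(-58 + (2 - 4)²))*(-106) + 26 = ((46 + 1/21)*(-58 + (2 - 4)²))*(-106) + 26 = (967*(-58 + (-2)²)/21)*(-106) + 26 = (967*(-58 + 4)/21)*(-106) + 26 = ((967/21)*(-54))*(-106) + 26 = -17406/7*(-106) + 26 = 1845036/7 + 26 = 1845218/7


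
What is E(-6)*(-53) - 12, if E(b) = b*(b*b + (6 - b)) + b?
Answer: 15570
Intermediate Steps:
E(b) = b + b*(6 + b**2 - b) (E(b) = b*(b**2 + (6 - b)) + b = b*(6 + b**2 - b) + b = b + b*(6 + b**2 - b))
E(-6)*(-53) - 12 = -6*(7 + (-6)**2 - 1*(-6))*(-53) - 12 = -6*(7 + 36 + 6)*(-53) - 12 = -6*49*(-53) - 12 = -294*(-53) - 12 = 15582 - 12 = 15570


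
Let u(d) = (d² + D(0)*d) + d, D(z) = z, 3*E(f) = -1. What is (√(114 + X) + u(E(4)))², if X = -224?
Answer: (2 - 9*I*√110)²/81 ≈ -109.95 - 4.6614*I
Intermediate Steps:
E(f) = -⅓ (E(f) = (⅓)*(-1) = -⅓)
u(d) = d + d² (u(d) = (d² + 0*d) + d = (d² + 0) + d = d² + d = d + d²)
(√(114 + X) + u(E(4)))² = (√(114 - 224) - (1 - ⅓)/3)² = (√(-110) - ⅓*⅔)² = (I*√110 - 2/9)² = (-2/9 + I*√110)²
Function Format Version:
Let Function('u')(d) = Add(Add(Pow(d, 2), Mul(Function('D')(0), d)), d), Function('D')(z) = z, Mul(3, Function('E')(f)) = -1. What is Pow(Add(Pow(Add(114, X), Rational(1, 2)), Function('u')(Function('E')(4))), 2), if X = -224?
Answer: Mul(Rational(1, 81), Pow(Add(2, Mul(-9, I, Pow(110, Rational(1, 2)))), 2)) ≈ Add(-109.95, Mul(-4.6614, I))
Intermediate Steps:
Function('E')(f) = Rational(-1, 3) (Function('E')(f) = Mul(Rational(1, 3), -1) = Rational(-1, 3))
Function('u')(d) = Add(d, Pow(d, 2)) (Function('u')(d) = Add(Add(Pow(d, 2), Mul(0, d)), d) = Add(Add(Pow(d, 2), 0), d) = Add(Pow(d, 2), d) = Add(d, Pow(d, 2)))
Pow(Add(Pow(Add(114, X), Rational(1, 2)), Function('u')(Function('E')(4))), 2) = Pow(Add(Pow(Add(114, -224), Rational(1, 2)), Mul(Rational(-1, 3), Add(1, Rational(-1, 3)))), 2) = Pow(Add(Pow(-110, Rational(1, 2)), Mul(Rational(-1, 3), Rational(2, 3))), 2) = Pow(Add(Mul(I, Pow(110, Rational(1, 2))), Rational(-2, 9)), 2) = Pow(Add(Rational(-2, 9), Mul(I, Pow(110, Rational(1, 2)))), 2)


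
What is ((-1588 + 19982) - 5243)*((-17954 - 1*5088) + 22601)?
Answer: -5799591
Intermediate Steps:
((-1588 + 19982) - 5243)*((-17954 - 1*5088) + 22601) = (18394 - 5243)*((-17954 - 5088) + 22601) = 13151*(-23042 + 22601) = 13151*(-441) = -5799591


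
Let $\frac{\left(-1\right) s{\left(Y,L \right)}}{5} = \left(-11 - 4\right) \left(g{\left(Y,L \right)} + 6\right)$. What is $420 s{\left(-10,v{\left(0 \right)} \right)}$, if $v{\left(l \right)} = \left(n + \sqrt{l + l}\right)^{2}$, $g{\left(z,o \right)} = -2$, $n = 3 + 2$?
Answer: $126000$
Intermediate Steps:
$n = 5$
$v{\left(l \right)} = \left(5 + \sqrt{2} \sqrt{l}\right)^{2}$ ($v{\left(l \right)} = \left(5 + \sqrt{l + l}\right)^{2} = \left(5 + \sqrt{2 l}\right)^{2} = \left(5 + \sqrt{2} \sqrt{l}\right)^{2}$)
$s{\left(Y,L \right)} = 300$ ($s{\left(Y,L \right)} = - 5 \left(-11 - 4\right) \left(-2 + 6\right) = - 5 \left(\left(-15\right) 4\right) = \left(-5\right) \left(-60\right) = 300$)
$420 s{\left(-10,v{\left(0 \right)} \right)} = 420 \cdot 300 = 126000$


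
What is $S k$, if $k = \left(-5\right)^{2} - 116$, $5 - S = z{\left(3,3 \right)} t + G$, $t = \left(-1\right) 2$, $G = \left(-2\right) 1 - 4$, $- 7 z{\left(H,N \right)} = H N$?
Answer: $-767$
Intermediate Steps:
$z{\left(H,N \right)} = - \frac{H N}{7}$
$G = -6$ ($G = -2 - 4 = -6$)
$t = -2$
$S = \frac{59}{7}$ ($S = 5 - \left(\left(- \frac{1}{7}\right) 3 \cdot 3 \left(-2\right) - 6\right) = 5 - \left(\left(- \frac{9}{7}\right) \left(-2\right) - 6\right) = 5 - \left(\frac{18}{7} - 6\right) = 5 - - \frac{24}{7} = 5 + \frac{24}{7} = \frac{59}{7} \approx 8.4286$)
$k = -91$ ($k = 25 - 116 = -91$)
$S k = \frac{59}{7} \left(-91\right) = -767$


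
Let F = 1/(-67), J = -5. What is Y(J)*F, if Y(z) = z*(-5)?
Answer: -25/67 ≈ -0.37313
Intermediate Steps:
F = -1/67 ≈ -0.014925
Y(z) = -5*z
Y(J)*F = -5*(-5)*(-1/67) = 25*(-1/67) = -25/67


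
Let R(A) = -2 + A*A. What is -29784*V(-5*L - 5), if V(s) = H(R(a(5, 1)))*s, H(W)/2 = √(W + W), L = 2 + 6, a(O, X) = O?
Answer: 2680560*√46 ≈ 1.8180e+7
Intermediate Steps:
R(A) = -2 + A²
L = 8
H(W) = 2*√2*√W (H(W) = 2*√(W + W) = 2*√(2*W) = 2*(√2*√W) = 2*√2*√W)
V(s) = 2*s*√46 (V(s) = (2*√2*√(-2 + 5²))*s = (2*√2*√(-2 + 25))*s = (2*√2*√23)*s = (2*√46)*s = 2*s*√46)
-29784*V(-5*L - 5) = -59568*(-5*8 - 5)*√46 = -59568*(-40 - 5)*√46 = -59568*(-45)*√46 = -(-2680560)*√46 = 2680560*√46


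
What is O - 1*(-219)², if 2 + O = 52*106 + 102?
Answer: -42349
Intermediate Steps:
O = 5612 (O = -2 + (52*106 + 102) = -2 + (5512 + 102) = -2 + 5614 = 5612)
O - 1*(-219)² = 5612 - 1*(-219)² = 5612 - 1*47961 = 5612 - 47961 = -42349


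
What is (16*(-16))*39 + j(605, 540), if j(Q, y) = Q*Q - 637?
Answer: 355404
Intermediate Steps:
j(Q, y) = -637 + Q² (j(Q, y) = Q² - 637 = -637 + Q²)
(16*(-16))*39 + j(605, 540) = (16*(-16))*39 + (-637 + 605²) = -256*39 + (-637 + 366025) = -9984 + 365388 = 355404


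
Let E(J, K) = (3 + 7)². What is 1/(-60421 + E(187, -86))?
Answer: -1/60321 ≈ -1.6578e-5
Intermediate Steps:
E(J, K) = 100 (E(J, K) = 10² = 100)
1/(-60421 + E(187, -86)) = 1/(-60421 + 100) = 1/(-60321) = -1/60321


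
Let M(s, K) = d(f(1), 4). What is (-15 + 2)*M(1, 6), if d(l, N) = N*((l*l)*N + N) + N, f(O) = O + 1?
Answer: -1092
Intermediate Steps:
f(O) = 1 + O
d(l, N) = N + N*(N + N*l**2) (d(l, N) = N*(l**2*N + N) + N = N*(N*l**2 + N) + N = N*(N + N*l**2) + N = N + N*(N + N*l**2))
M(s, K) = 84 (M(s, K) = 4*(1 + 4 + 4*(1 + 1)**2) = 4*(1 + 4 + 4*2**2) = 4*(1 + 4 + 4*4) = 4*(1 + 4 + 16) = 4*21 = 84)
(-15 + 2)*M(1, 6) = (-15 + 2)*84 = -13*84 = -1092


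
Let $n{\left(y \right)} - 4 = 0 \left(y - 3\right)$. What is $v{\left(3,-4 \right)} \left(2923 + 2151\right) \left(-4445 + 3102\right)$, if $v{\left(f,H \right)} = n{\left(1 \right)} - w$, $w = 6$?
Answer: $13628764$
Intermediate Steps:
$n{\left(y \right)} = 4$ ($n{\left(y \right)} = 4 + 0 \left(y - 3\right) = 4 + 0 \left(-3 + y\right) = 4 + 0 = 4$)
$v{\left(f,H \right)} = -2$ ($v{\left(f,H \right)} = 4 - 6 = -2$)
$v{\left(3,-4 \right)} \left(2923 + 2151\right) \left(-4445 + 3102\right) = - 2 \left(2923 + 2151\right) \left(-4445 + 3102\right) = - 2 \cdot 5074 \left(-1343\right) = \left(-2\right) \left(-6814382\right) = 13628764$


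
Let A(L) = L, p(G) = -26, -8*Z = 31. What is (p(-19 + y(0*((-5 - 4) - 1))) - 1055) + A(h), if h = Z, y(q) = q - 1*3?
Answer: -8679/8 ≈ -1084.9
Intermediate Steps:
Z = -31/8 (Z = -1/8*31 = -31/8 ≈ -3.8750)
y(q) = -3 + q (y(q) = q - 3 = -3 + q)
h = -31/8 ≈ -3.8750
(p(-19 + y(0*((-5 - 4) - 1))) - 1055) + A(h) = (-26 - 1055) - 31/8 = -1081 - 31/8 = -8679/8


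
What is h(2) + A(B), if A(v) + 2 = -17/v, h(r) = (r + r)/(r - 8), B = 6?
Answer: -11/2 ≈ -5.5000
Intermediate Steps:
h(r) = 2*r/(-8 + r) (h(r) = (2*r)/(-8 + r) = 2*r/(-8 + r))
A(v) = -2 - 17/v
h(2) + A(B) = 2*2/(-8 + 2) + (-2 - 17/6) = 2*2/(-6) + (-2 - 17*⅙) = 2*2*(-⅙) + (-2 - 17/6) = -⅔ - 29/6 = -11/2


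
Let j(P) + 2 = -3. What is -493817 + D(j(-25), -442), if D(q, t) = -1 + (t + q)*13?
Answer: -499629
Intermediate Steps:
j(P) = -5 (j(P) = -2 - 3 = -5)
D(q, t) = -1 + 13*q + 13*t (D(q, t) = -1 + (q + t)*13 = -1 + (13*q + 13*t) = -1 + 13*q + 13*t)
-493817 + D(j(-25), -442) = -493817 + (-1 + 13*(-5) + 13*(-442)) = -493817 + (-1 - 65 - 5746) = -493817 - 5812 = -499629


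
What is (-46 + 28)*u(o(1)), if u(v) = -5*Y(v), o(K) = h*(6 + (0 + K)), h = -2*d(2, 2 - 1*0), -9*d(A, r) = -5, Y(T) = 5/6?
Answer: 75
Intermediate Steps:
Y(T) = ⅚ (Y(T) = 5*(⅙) = ⅚)
d(A, r) = 5/9 (d(A, r) = -⅑*(-5) = 5/9)
h = -10/9 (h = -2*5/9 = -10/9 ≈ -1.1111)
o(K) = -20/3 - 10*K/9 (o(K) = -10*(6 + (0 + K))/9 = -10*(6 + K)/9 = -20/3 - 10*K/9)
u(v) = -25/6 (u(v) = -5*⅚ = -25/6)
(-46 + 28)*u(o(1)) = (-46 + 28)*(-25/6) = -18*(-25/6) = 75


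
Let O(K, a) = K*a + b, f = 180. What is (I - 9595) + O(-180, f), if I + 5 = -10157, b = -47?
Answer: -52204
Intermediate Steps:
I = -10162 (I = -5 - 10157 = -10162)
O(K, a) = -47 + K*a (O(K, a) = K*a - 47 = -47 + K*a)
(I - 9595) + O(-180, f) = (-10162 - 9595) + (-47 - 180*180) = -19757 + (-47 - 32400) = -19757 - 32447 = -52204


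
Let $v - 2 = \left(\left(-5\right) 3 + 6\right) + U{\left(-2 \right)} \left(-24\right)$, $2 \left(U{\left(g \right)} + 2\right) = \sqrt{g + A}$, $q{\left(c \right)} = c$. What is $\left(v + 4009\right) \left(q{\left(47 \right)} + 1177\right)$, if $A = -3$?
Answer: $4957200 - 14688 i \sqrt{5} \approx 4.9572 \cdot 10^{6} - 32843.0 i$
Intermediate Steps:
$U{\left(g \right)} = -2 + \frac{\sqrt{-3 + g}}{2}$ ($U{\left(g \right)} = -2 + \frac{\sqrt{g - 3}}{2} = -2 + \frac{\sqrt{-3 + g}}{2}$)
$v = 41 - 12 i \sqrt{5}$ ($v = 2 + \left(\left(\left(-5\right) 3 + 6\right) + \left(-2 + \frac{\sqrt{-3 - 2}}{2}\right) \left(-24\right)\right) = 2 + \left(\left(-15 + 6\right) + \left(-2 + \frac{\sqrt{-5}}{2}\right) \left(-24\right)\right) = 2 - \left(9 - \left(-2 + \frac{i \sqrt{5}}{2}\right) \left(-24\right)\right) = 2 + \left(-9 + \left(48 - 12 i \sqrt{5}\right)\right) = 2 + \left(39 - 12 i \sqrt{5}\right) = 41 - 12 i \sqrt{5} \approx 41.0 - 26.833 i$)
$\left(v + 4009\right) \left(q{\left(47 \right)} + 1177\right) = \left(\left(41 - 12 i \sqrt{5}\right) + 4009\right) \left(47 + 1177\right) = \left(4050 - 12 i \sqrt{5}\right) 1224 = 4957200 - 14688 i \sqrt{5}$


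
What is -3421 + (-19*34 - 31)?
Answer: -4098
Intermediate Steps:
-3421 + (-19*34 - 31) = -3421 + (-646 - 31) = -3421 - 677 = -4098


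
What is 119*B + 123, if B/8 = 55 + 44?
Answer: 94371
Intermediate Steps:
B = 792 (B = 8*(55 + 44) = 8*99 = 792)
119*B + 123 = 119*792 + 123 = 94248 + 123 = 94371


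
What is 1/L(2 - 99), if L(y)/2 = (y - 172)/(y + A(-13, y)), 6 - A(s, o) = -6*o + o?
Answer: 288/269 ≈ 1.0706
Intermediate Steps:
A(s, o) = 6 + 5*o (A(s, o) = 6 - (-6*o + o) = 6 - (-5)*o = 6 + 5*o)
L(y) = 2*(-172 + y)/(6 + 6*y) (L(y) = 2*((y - 172)/(y + (6 + 5*y))) = 2*((-172 + y)/(6 + 6*y)) = 2*(-172 + y)/(6 + 6*y))
1/L(2 - 99) = 1/((-172 + (2 - 99))/(3*(1 + (2 - 99)))) = 1/((-172 - 97)/(3*(1 - 97))) = 1/((1/3)*(-269)/(-96)) = 1/((1/3)*(-1/96)*(-269)) = 1/(269/288) = 288/269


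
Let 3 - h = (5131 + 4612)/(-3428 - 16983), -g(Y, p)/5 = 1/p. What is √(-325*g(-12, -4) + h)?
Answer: I*√671194732081/40822 ≈ 20.069*I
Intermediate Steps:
g(Y, p) = -5/p
h = 70976/20411 (h = 3 - (5131 + 4612)/(-3428 - 16983) = 3 - 9743/(-20411) = 3 - 9743*(-1)/20411 = 3 - 1*(-9743/20411) = 3 + 9743/20411 = 70976/20411 ≈ 3.4773)
√(-325*g(-12, -4) + h) = √(-(-1625)/(-4) + 70976/20411) = √(-(-1625)*(-1)/4 + 70976/20411) = √(-325*5/4 + 70976/20411) = √(-1625/4 + 70976/20411) = √(-32883971/81644) = I*√671194732081/40822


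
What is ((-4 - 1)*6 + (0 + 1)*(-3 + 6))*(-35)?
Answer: 945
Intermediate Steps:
((-4 - 1)*6 + (0 + 1)*(-3 + 6))*(-35) = (-5*6 + 1*3)*(-35) = (-30 + 3)*(-35) = -27*(-35) = 945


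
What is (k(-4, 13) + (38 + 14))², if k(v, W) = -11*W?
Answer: 8281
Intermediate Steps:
(k(-4, 13) + (38 + 14))² = (-11*13 + (38 + 14))² = (-143 + 52)² = (-91)² = 8281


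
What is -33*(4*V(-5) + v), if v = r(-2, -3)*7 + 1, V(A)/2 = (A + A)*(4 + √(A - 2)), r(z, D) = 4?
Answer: 9603 + 2640*I*√7 ≈ 9603.0 + 6984.8*I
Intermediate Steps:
V(A) = 4*A*(4 + √(-2 + A)) (V(A) = 2*((A + A)*(4 + √(A - 2))) = 2*((2*A)*(4 + √(-2 + A))) = 2*(2*A*(4 + √(-2 + A))) = 4*A*(4 + √(-2 + A)))
v = 29 (v = 4*7 + 1 = 28 + 1 = 29)
-33*(4*V(-5) + v) = -33*(4*(4*(-5)*(4 + √(-2 - 5))) + 29) = -33*(4*(4*(-5)*(4 + √(-7))) + 29) = -33*(4*(4*(-5)*(4 + I*√7)) + 29) = -33*(4*(-80 - 20*I*√7) + 29) = -33*((-320 - 80*I*√7) + 29) = -33*(-291 - 80*I*√7) = 9603 + 2640*I*√7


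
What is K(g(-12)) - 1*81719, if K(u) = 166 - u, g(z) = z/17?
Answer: -1386389/17 ≈ -81552.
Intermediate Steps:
g(z) = z/17 (g(z) = z*(1/17) = z/17)
K(g(-12)) - 1*81719 = (166 - (-12)/17) - 1*81719 = (166 - 1*(-12/17)) - 81719 = (166 + 12/17) - 81719 = 2834/17 - 81719 = -1386389/17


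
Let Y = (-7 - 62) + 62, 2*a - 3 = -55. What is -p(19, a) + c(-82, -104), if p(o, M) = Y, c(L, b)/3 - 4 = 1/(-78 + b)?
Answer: 3455/182 ≈ 18.984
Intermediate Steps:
a = -26 (a = 3/2 + (½)*(-55) = 3/2 - 55/2 = -26)
c(L, b) = 12 + 3/(-78 + b)
Y = -7 (Y = -69 + 62 = -7)
p(o, M) = -7
-p(19, a) + c(-82, -104) = -1*(-7) + 3*(-311 + 4*(-104))/(-78 - 104) = 7 + 3*(-311 - 416)/(-182) = 7 + 3*(-1/182)*(-727) = 7 + 2181/182 = 3455/182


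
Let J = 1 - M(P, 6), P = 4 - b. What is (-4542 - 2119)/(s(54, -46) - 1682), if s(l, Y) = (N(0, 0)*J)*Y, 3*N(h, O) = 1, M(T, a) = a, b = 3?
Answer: 19983/4816 ≈ 4.1493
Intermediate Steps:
P = 1 (P = 4 - 1*3 = 4 - 3 = 1)
N(h, O) = 1/3 (N(h, O) = (1/3)*1 = 1/3)
J = -5 (J = 1 - 1*6 = 1 - 6 = -5)
s(l, Y) = -5*Y/3 (s(l, Y) = ((1/3)*(-5))*Y = -5*Y/3)
(-4542 - 2119)/(s(54, -46) - 1682) = (-4542 - 2119)/(-5/3*(-46) - 1682) = -6661/(230/3 - 1682) = -6661/(-4816/3) = -6661*(-3/4816) = 19983/4816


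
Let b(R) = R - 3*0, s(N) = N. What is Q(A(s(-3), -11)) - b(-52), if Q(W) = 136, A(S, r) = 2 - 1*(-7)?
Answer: 188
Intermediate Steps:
A(S, r) = 9 (A(S, r) = 2 + 7 = 9)
b(R) = R (b(R) = R + 0 = R)
Q(A(s(-3), -11)) - b(-52) = 136 - 1*(-52) = 136 + 52 = 188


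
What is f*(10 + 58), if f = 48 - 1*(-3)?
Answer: 3468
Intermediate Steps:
f = 51 (f = 48 + 3 = 51)
f*(10 + 58) = 51*(10 + 58) = 51*68 = 3468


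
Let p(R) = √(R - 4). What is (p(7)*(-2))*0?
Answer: 0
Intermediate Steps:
p(R) = √(-4 + R)
(p(7)*(-2))*0 = (√(-4 + 7)*(-2))*0 = (√3*(-2))*0 = -2*√3*0 = 0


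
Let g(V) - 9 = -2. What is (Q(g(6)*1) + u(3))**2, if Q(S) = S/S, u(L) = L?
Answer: 16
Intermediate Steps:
g(V) = 7 (g(V) = 9 - 2 = 7)
Q(S) = 1
(Q(g(6)*1) + u(3))**2 = (1 + 3)**2 = 4**2 = 16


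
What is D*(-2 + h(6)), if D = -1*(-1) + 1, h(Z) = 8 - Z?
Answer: 0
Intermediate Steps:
D = 2 (D = 1 + 1 = 2)
D*(-2 + h(6)) = 2*(-2 + (8 - 1*6)) = 2*(-2 + (8 - 6)) = 2*(-2 + 2) = 2*0 = 0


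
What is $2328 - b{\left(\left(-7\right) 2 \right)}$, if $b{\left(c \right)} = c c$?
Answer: $2132$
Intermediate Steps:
$b{\left(c \right)} = c^{2}$
$2328 - b{\left(\left(-7\right) 2 \right)} = 2328 - \left(\left(-7\right) 2\right)^{2} = 2328 - \left(-14\right)^{2} = 2328 - 196 = 2132$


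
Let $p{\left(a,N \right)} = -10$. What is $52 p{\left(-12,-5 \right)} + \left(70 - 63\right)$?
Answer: $-513$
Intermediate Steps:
$52 p{\left(-12,-5 \right)} + \left(70 - 63\right) = 52 \left(-10\right) + \left(70 - 63\right) = -520 + \left(70 - 63\right) = -520 + 7 = -513$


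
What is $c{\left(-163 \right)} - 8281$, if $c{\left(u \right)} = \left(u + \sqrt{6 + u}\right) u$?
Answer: $18288 - 163 i \sqrt{157} \approx 18288.0 - 2042.4 i$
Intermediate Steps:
$c{\left(u \right)} = u \left(u + \sqrt{6 + u}\right)$
$c{\left(-163 \right)} - 8281 = - 163 \left(-163 + \sqrt{6 - 163}\right) - 8281 = - 163 \left(-163 + \sqrt{-157}\right) - 8281 = - 163 \left(-163 + i \sqrt{157}\right) - 8281 = \left(26569 - 163 i \sqrt{157}\right) - 8281 = 18288 - 163 i \sqrt{157}$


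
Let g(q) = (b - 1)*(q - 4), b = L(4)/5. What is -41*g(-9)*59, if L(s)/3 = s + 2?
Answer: 408811/5 ≈ 81762.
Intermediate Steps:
L(s) = 6 + 3*s (L(s) = 3*(s + 2) = 3*(2 + s) = 6 + 3*s)
b = 18/5 (b = (6 + 3*4)/5 = (6 + 12)*(1/5) = 18*(1/5) = 18/5 ≈ 3.6000)
g(q) = -52/5 + 13*q/5 (g(q) = (18/5 - 1)*(q - 4) = 13*(-4 + q)/5 = -52/5 + 13*q/5)
-41*g(-9)*59 = -41*(-52/5 + (13/5)*(-9))*59 = -41*(-52/5 - 117/5)*59 = -41*(-169/5)*59 = (6929/5)*59 = 408811/5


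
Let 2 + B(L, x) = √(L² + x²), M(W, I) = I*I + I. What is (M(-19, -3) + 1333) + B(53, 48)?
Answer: 1337 + √5113 ≈ 1408.5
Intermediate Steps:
M(W, I) = I + I² (M(W, I) = I² + I = I + I²)
B(L, x) = -2 + √(L² + x²)
(M(-19, -3) + 1333) + B(53, 48) = (-3*(1 - 3) + 1333) + (-2 + √(53² + 48²)) = (-3*(-2) + 1333) + (-2 + √(2809 + 2304)) = (6 + 1333) + (-2 + √5113) = 1339 + (-2 + √5113) = 1337 + √5113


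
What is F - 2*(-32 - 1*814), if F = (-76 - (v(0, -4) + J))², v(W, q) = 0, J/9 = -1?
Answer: 6181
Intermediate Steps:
J = -9 (J = 9*(-1) = -9)
F = 4489 (F = (-76 - (0 - 9))² = (-76 - 1*(-9))² = (-76 + 9)² = (-67)² = 4489)
F - 2*(-32 - 1*814) = 4489 - 2*(-32 - 1*814) = 4489 - 2*(-32 - 814) = 4489 - 2*(-846) = 4489 - 1*(-1692) = 4489 + 1692 = 6181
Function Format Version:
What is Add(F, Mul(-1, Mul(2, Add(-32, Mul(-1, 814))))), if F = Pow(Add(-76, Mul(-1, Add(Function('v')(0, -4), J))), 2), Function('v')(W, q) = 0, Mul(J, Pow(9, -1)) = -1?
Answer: 6181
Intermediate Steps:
J = -9 (J = Mul(9, -1) = -9)
F = 4489 (F = Pow(Add(-76, Mul(-1, Add(0, -9))), 2) = Pow(Add(-76, Mul(-1, -9)), 2) = Pow(Add(-76, 9), 2) = Pow(-67, 2) = 4489)
Add(F, Mul(-1, Mul(2, Add(-32, Mul(-1, 814))))) = Add(4489, Mul(-1, Mul(2, Add(-32, Mul(-1, 814))))) = Add(4489, Mul(-1, Mul(2, Add(-32, -814)))) = Add(4489, Mul(-1, Mul(2, -846))) = Add(4489, Mul(-1, -1692)) = Add(4489, 1692) = 6181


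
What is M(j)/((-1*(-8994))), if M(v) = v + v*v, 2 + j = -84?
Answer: 3655/4497 ≈ 0.81276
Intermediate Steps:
j = -86 (j = -2 - 84 = -86)
M(v) = v + v²
M(j)/((-1*(-8994))) = (-86*(1 - 86))/((-1*(-8994))) = -86*(-85)/8994 = 7310*(1/8994) = 3655/4497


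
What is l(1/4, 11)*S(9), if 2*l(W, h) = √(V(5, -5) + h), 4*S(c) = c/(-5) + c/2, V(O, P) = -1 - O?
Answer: 27*√5/80 ≈ 0.75467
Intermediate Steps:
S(c) = 3*c/40 (S(c) = (c/(-5) + c/2)/4 = (c*(-⅕) + c*(½))/4 = (-c/5 + c/2)/4 = (3*c/10)/4 = 3*c/40)
l(W, h) = √(-6 + h)/2 (l(W, h) = √((-1 - 1*5) + h)/2 = √((-1 - 5) + h)/2 = √(-6 + h)/2)
l(1/4, 11)*S(9) = (√(-6 + 11)/2)*((3/40)*9) = (√5/2)*(27/40) = 27*√5/80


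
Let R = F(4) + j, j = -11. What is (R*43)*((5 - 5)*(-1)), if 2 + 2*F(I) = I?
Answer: 0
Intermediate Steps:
F(I) = -1 + I/2
R = -10 (R = (-1 + (1/2)*4) - 11 = (-1 + 2) - 11 = 1 - 11 = -10)
(R*43)*((5 - 5)*(-1)) = (-10*43)*((5 - 5)*(-1)) = -0*(-1) = -430*0 = 0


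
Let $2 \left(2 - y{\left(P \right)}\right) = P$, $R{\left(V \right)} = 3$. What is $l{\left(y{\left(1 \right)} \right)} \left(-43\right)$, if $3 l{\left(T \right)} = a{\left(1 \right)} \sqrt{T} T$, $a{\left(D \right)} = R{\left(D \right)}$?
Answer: $- \frac{129 \sqrt{6}}{4} \approx -78.996$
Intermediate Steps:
$y{\left(P \right)} = 2 - \frac{P}{2}$
$a{\left(D \right)} = 3$
$l{\left(T \right)} = T^{\frac{3}{2}}$ ($l{\left(T \right)} = \frac{3 \sqrt{T} T}{3} = \frac{3 T^{\frac{3}{2}}}{3} = T^{\frac{3}{2}}$)
$l{\left(y{\left(1 \right)} \right)} \left(-43\right) = \left(2 - \frac{1}{2}\right)^{\frac{3}{2}} \left(-43\right) = \left(\frac{3}{2}\right)^{\frac{3}{2}} \left(-43\right) = \frac{3 \sqrt{6}}{4} \left(-43\right) = - \frac{129 \sqrt{6}}{4}$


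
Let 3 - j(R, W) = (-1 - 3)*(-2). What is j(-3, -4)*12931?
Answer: -64655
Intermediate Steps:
j(R, W) = -5 (j(R, W) = 3 - (-1 - 3)*(-2) = 3 - (-4)*(-2) = 3 - 1*8 = 3 - 8 = -5)
j(-3, -4)*12931 = -5*12931 = -64655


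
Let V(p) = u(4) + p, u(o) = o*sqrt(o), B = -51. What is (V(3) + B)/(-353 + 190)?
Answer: 40/163 ≈ 0.24540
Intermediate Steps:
u(o) = o**(3/2)
V(p) = 8 + p (V(p) = 4**(3/2) + p = 8 + p)
(V(3) + B)/(-353 + 190) = ((8 + 3) - 51)/(-353 + 190) = (11 - 51)/(-163) = -40*(-1/163) = 40/163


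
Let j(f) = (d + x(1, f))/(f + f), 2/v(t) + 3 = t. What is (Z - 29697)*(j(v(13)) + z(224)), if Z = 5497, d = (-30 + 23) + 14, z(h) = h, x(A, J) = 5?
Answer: -6146800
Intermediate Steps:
v(t) = 2/(-3 + t)
d = 7 (d = -7 + 14 = 7)
j(f) = 6/f (j(f) = (7 + 5)/(f + f) = 12/((2*f)) = 12*(1/(2*f)) = 6/f)
(Z - 29697)*(j(v(13)) + z(224)) = (5497 - 29697)*(6/((2/(-3 + 13))) + 224) = -24200*(6/((2/10)) + 224) = -24200*(6/((2*(⅒))) + 224) = -24200*(6/(⅕) + 224) = -24200*(6*5 + 224) = -24200*(30 + 224) = -24200*254 = -6146800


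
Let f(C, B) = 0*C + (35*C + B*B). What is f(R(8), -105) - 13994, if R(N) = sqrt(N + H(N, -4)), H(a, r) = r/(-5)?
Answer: -2969 + 14*sqrt(55) ≈ -2865.2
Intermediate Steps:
H(a, r) = -r/5 (H(a, r) = r*(-1/5) = -r/5)
R(N) = sqrt(4/5 + N) (R(N) = sqrt(N - 1/5*(-4)) = sqrt(N + 4/5) = sqrt(4/5 + N))
f(C, B) = B**2 + 35*C (f(C, B) = 0 + (35*C + B**2) = 0 + (B**2 + 35*C) = B**2 + 35*C)
f(R(8), -105) - 13994 = ((-105)**2 + 35*(sqrt(20 + 25*8)/5)) - 13994 = (11025 + 35*(sqrt(20 + 200)/5)) - 13994 = (11025 + 35*(sqrt(220)/5)) - 13994 = (11025 + 35*((2*sqrt(55))/5)) - 13994 = (11025 + 35*(2*sqrt(55)/5)) - 13994 = (11025 + 14*sqrt(55)) - 13994 = -2969 + 14*sqrt(55)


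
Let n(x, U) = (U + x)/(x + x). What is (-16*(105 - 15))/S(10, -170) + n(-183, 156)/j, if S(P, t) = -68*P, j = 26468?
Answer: 116247609/54894632 ≈ 2.1176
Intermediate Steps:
n(x, U) = (U + x)/(2*x) (n(x, U) = (U + x)/((2*x)) = (U + x)*(1/(2*x)) = (U + x)/(2*x))
(-16*(105 - 15))/S(10, -170) + n(-183, 156)/j = (-16*(105 - 15))/((-68*10)) + ((½)*(156 - 183)/(-183))/26468 = -16*90/(-680) + ((½)*(-1/183)*(-27))*(1/26468) = -1440*(-1/680) + (9/122)*(1/26468) = 36/17 + 9/3229096 = 116247609/54894632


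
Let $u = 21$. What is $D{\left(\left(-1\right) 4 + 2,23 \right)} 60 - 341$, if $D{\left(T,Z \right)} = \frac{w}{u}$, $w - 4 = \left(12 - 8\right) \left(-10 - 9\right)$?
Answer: $- \frac{3827}{7} \approx -546.71$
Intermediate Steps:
$w = -72$ ($w = 4 + \left(12 - 8\right) \left(-10 - 9\right) = 4 + 4 \left(-19\right) = 4 - 76 = -72$)
$D{\left(T,Z \right)} = - \frac{24}{7}$ ($D{\left(T,Z \right)} = - \frac{72}{21} = \left(-72\right) \frac{1}{21} = - \frac{24}{7}$)
$D{\left(\left(-1\right) 4 + 2,23 \right)} 60 - 341 = \left(- \frac{24}{7}\right) 60 - 341 = - \frac{1440}{7} - 341 = - \frac{3827}{7}$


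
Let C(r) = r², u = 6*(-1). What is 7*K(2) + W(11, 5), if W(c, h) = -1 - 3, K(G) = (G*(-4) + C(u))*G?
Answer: 388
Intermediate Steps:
u = -6
K(G) = G*(36 - 4*G) (K(G) = (G*(-4) + (-6)²)*G = (-4*G + 36)*G = (36 - 4*G)*G = G*(36 - 4*G))
W(c, h) = -4
7*K(2) + W(11, 5) = 7*(4*2*(9 - 1*2)) - 4 = 7*(4*2*(9 - 2)) - 4 = 7*(4*2*7) - 4 = 7*56 - 4 = 392 - 4 = 388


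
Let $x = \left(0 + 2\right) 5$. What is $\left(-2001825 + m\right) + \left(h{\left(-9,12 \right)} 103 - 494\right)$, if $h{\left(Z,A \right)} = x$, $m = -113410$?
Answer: $-2114699$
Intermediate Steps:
$x = 10$ ($x = 2 \cdot 5 = 10$)
$h{\left(Z,A \right)} = 10$
$\left(-2001825 + m\right) + \left(h{\left(-9,12 \right)} 103 - 494\right) = \left(-2001825 - 113410\right) + \left(10 \cdot 103 - 494\right) = -2115235 + \left(1030 - 494\right) = -2115235 + 536 = -2114699$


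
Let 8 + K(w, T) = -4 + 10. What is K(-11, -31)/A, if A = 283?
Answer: -2/283 ≈ -0.0070671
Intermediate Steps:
K(w, T) = -2 (K(w, T) = -8 + (-4 + 10) = -8 + 6 = -2)
K(-11, -31)/A = -2/283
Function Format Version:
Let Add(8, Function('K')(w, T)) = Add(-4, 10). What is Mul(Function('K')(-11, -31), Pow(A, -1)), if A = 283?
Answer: Rational(-2, 283) ≈ -0.0070671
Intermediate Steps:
Function('K')(w, T) = -2 (Function('K')(w, T) = Add(-8, Add(-4, 10)) = Add(-8, 6) = -2)
Mul(Function('K')(-11, -31), Pow(A, -1)) = Mul(-2, Pow(283, -1)) = Mul(-2, Rational(1, 283)) = Rational(-2, 283)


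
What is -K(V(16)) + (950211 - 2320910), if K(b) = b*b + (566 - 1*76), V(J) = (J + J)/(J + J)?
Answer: -1371190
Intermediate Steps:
V(J) = 1 (V(J) = (2*J)/((2*J)) = (2*J)*(1/(2*J)) = 1)
K(b) = 490 + b**2 (K(b) = b**2 + (566 - 76) = b**2 + 490 = 490 + b**2)
-K(V(16)) + (950211 - 2320910) = -(490 + 1**2) + (950211 - 2320910) = -(490 + 1) - 1370699 = -1*491 - 1370699 = -491 - 1370699 = -1371190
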